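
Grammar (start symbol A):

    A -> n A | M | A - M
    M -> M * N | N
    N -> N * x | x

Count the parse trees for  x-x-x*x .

Parse trees for x-x-x*x:
  [A [A [A [M [N x]]] - [M [N x]]] - [M [M [N x]] * [N x]]]
  [A [A [A [M [N x]]] - [M [N x]]] - [M [N [N x] * x]]]

2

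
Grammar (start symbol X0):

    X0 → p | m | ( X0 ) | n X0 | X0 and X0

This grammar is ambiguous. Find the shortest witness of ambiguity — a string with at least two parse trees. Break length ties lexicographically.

n m and m

length 1: no string has ≥2 trees
length 2: no string has ≥2 trees
length 3: no string has ≥2 trees
length 4: n m and m has 2 parse trees

Two derivations of n m and m:
  X0 ⇒ n X0 ⇒ n X0 and X0 ⇒ n m and X0 ⇒ n m and m
  X0 ⇒ X0 and X0 ⇒ n X0 and X0 ⇒ n m and X0 ⇒ n m and m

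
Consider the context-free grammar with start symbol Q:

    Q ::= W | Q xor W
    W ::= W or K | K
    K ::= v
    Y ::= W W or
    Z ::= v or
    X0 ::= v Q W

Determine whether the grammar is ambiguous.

Unambiguous

Only Q, W, K are reachable from Q; ignoring the rest: Q → Q xor W | W  ;  W → W or K | K  — a left-associative chain with K at the bottom. Each string factors uniquely by precedence.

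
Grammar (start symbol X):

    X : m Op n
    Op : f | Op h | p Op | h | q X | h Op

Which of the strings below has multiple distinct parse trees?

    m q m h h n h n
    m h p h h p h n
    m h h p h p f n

m q m h h n h n

m q m h h n h n: 2 trees
m h p h h p h n: 1 tree
m h h p h p f n: 1 tree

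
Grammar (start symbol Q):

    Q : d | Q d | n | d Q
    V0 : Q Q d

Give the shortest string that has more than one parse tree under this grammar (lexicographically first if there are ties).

length 1: no string has ≥2 trees
length 2: d d has 2 parse trees

Two derivations of d d:
  Q ⇒ Q d ⇒ d d
  Q ⇒ d Q ⇒ d d

d d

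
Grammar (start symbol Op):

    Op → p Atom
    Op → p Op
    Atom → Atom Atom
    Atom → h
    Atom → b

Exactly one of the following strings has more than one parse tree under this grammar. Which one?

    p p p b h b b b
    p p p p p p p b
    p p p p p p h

p p p b h b b b

p p p b h b b b: 14 trees
p p p p p p p b: 1 tree
p p p p p p h: 1 tree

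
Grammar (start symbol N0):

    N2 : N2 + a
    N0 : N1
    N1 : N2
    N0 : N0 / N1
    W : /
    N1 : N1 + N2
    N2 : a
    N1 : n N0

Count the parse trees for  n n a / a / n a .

6

Parse trees for n n a / a / n a:
  [N0 [N1 n [N0 [N1 n [N0 [N0 [N0 [N1 [N2 a]]] / [N1 [N2 a]]] / [N1 n [N0 [N1 [N2 a]]]]]]]]]
  [N0 [N1 n [N0 [N0 [N1 n [N0 [N0 [N1 [N2 a]]] / [N1 [N2 a]]]]] / [N1 n [N0 [N1 [N2 a]]]]]]]
  [N0 [N1 n [N0 [N0 [N0 [N1 n [N0 [N1 [N2 a]]]]] / [N1 [N2 a]]] / [N1 n [N0 [N1 [N2 a]]]]]]]
  [N0 [N0 [N1 n [N0 [N1 n [N0 [N0 [N1 [N2 a]]] / [N1 [N2 a]]]]]]] / [N1 n [N0 [N1 [N2 a]]]]]
  [N0 [N0 [N1 n [N0 [N0 [N1 n [N0 [N1 [N2 a]]]]] / [N1 [N2 a]]]]] / [N1 n [N0 [N1 [N2 a]]]]]
  [N0 [N0 [N0 [N1 n [N0 [N1 n [N0 [N1 [N2 a]]]]]]] / [N1 [N2 a]]] / [N1 n [N0 [N1 [N2 a]]]]]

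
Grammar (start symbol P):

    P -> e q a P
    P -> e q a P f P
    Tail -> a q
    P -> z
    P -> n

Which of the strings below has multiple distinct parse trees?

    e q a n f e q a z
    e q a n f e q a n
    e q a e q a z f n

e q a n f e q a z: 1 tree
e q a n f e q a n: 1 tree
e q a e q a z f n: 2 trees

e q a e q a z f n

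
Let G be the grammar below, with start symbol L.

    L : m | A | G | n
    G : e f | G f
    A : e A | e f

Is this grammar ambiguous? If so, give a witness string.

Witness: e f

Derivation 1: L ⇒ A ⇒ e f
Derivation 2: L ⇒ G ⇒ e f

Two distinct leftmost derivations for the same string.

Ambiguous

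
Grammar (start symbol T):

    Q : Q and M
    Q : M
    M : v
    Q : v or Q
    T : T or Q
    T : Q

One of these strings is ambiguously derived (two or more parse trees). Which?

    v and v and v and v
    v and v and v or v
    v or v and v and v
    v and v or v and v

v or v and v and v

v and v and v and v: 1 tree
v and v and v or v: 1 tree
v or v and v and v: 4 trees
v and v or v and v: 1 tree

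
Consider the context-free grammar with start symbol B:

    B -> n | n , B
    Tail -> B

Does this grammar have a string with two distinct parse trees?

(Tail is unreachable from B, so its rules don't affect L(B).) The reachable grammar is A → atom sep A | atom. Each atom is followed by either the separator (recurse) or end-of-string (stop) — no choice point.

Unambiguous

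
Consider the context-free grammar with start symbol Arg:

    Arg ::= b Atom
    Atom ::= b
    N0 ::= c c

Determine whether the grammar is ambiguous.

Unambiguous

(N0 is unreachable from Arg, so its rules don't affect L(Arg).) Restricted to the reachable nonterminals, every rule has the form A → t or A → t B, and no two rules for the same A share a first terminal. The grammar encodes a DFA — one run per string.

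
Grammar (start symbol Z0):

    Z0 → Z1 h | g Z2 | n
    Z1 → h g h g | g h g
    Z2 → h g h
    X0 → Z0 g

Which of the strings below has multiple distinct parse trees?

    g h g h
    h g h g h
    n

g h g h

g h g h: 2 trees
h g h g h: 1 tree
n: 1 tree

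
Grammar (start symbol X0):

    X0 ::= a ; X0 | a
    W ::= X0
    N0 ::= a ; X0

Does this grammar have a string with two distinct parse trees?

Unambiguous

Only X0 is reachable from X0; ignoring the rest: Right-recursive list with a separator: after each atom, whether the separator follows determines the rule. One parse per string.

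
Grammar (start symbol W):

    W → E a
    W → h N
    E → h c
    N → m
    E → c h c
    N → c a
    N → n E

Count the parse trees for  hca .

Parse trees for hca:
  [W [E h c] a]
  [W h [N c a]]

2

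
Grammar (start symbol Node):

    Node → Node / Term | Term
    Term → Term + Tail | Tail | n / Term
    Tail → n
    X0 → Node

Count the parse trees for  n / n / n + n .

Parse trees for n / n / n + n:
  [Node [Node [Term [Tail n]]] / [Term [Term n / [Term [Tail n]]] + [Tail n]]]
  [Node [Node [Term [Tail n]]] / [Term n / [Term [Term [Tail n]] + [Tail n]]]]
  [Node [Node [Node [Term [Tail n]]] / [Term [Tail n]]] / [Term [Term [Tail n]] + [Tail n]]]
  [Node [Node [Term n / [Term [Tail n]]]] / [Term [Term [Tail n]] + [Tail n]]]
  [Node [Term [Term n / [Term n / [Term [Tail n]]]] + [Tail n]]]
  [Node [Term n / [Term [Term n / [Term [Tail n]]] + [Tail n]]]]
  [Node [Term n / [Term n / [Term [Term [Tail n]] + [Tail n]]]]]

7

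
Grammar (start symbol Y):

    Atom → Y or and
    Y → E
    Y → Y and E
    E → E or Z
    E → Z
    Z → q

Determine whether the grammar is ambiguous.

(Atom is unreachable from Y, so its rules don't affect L(Y).) The grammar is stratified — Y handles 'and' (left-recursive), E handles 'or', Z atoms. Each operator has a fixed associativity and precedence level, so every string has one parse.

Unambiguous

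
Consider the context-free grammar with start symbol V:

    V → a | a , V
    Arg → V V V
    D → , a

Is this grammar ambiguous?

Only V is reachable from V; ignoring the rest: Right-recursive list with a separator: after each atom, whether the separator follows determines the rule. One parse per string.

Unambiguous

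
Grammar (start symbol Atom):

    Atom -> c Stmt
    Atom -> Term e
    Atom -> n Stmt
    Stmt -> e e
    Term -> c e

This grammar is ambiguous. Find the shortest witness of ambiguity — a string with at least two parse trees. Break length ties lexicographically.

length 3: c e e has 2 parse trees

Two derivations of c e e:
  Atom ⇒ c Stmt ⇒ c e e
  Atom ⇒ Term e ⇒ c e e

c e e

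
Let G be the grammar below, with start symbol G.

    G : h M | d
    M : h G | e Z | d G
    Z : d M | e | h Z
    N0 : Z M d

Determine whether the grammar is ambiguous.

Only G, M, Z are reachable from G; ignoring the rest: Restricted to the reachable nonterminals, every rule has the form A → t or A → t B, and no two rules for the same A share a first terminal. The grammar encodes a DFA — one run per string.

Unambiguous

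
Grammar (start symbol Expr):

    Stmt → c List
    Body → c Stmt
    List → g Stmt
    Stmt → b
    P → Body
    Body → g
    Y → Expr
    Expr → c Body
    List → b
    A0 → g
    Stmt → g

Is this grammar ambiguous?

(Y, A0, P are unreachable from Expr, so their rules don't affect L(Expr).) Each reachable nonterminal has at most one production per leading terminal, and all productions are right-linear; the derivation is determined token-by-token.

Unambiguous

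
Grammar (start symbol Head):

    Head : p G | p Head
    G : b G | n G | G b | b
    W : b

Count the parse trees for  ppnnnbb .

Parse trees for ppnnnbb:
  [Head p [Head p [G n [G n [G n [G b [G b]]]]]]]
  [Head p [Head p [G n [G n [G n [G [G b] b]]]]]]
  [Head p [Head p [G n [G n [G [G n [G b]] b]]]]]
  [Head p [Head p [G n [G [G n [G n [G b]]] b]]]]
  [Head p [Head p [G [G n [G n [G n [G b]]]] b]]]

5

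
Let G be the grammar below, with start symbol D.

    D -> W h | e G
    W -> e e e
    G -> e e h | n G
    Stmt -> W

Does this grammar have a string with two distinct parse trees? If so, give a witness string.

Witness: e e e h

Derivation 1: D ⇒ W h ⇒ e e e h
Derivation 2: D ⇒ e G ⇒ e e e h

Two distinct leftmost derivations for the same string.

Ambiguous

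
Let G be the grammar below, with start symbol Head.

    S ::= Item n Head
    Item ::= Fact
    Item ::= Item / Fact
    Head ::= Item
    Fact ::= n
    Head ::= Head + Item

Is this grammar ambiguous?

Only Head, Item, Fact are reachable from Head; ignoring the rest: The grammar is stratified — Head handles '+' (left-recursive), Item handles '/', Fact atoms. Each operator has a fixed associativity and precedence level, so every string has one parse.

Unambiguous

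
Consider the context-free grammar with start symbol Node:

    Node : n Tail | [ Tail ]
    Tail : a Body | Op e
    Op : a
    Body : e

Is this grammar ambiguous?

Witness: n a e

Derivation 1: Node ⇒ n Tail ⇒ n a Body ⇒ n a e
Derivation 2: Node ⇒ n Tail ⇒ n Op e ⇒ n a e

Two distinct leftmost derivations for the same string.

Ambiguous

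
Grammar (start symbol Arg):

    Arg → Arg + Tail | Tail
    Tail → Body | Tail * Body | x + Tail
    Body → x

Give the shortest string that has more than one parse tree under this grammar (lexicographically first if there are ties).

length 1: no string has ≥2 trees
length 3: x + x has 2 parse trees

Two derivations of x + x:
  Arg ⇒ Arg + Tail ⇒ Tail + Tail ⇒ Body + Tail ⇒ x + Tail ⇒ x + Body ⇒ x + x
  Arg ⇒ Tail ⇒ x + Tail ⇒ x + Body ⇒ x + x

x + x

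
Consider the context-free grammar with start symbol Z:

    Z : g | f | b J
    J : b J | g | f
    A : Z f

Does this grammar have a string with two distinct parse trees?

Only Z, J are reachable from Z; ignoring the rest: The reachable rules are right-linear with at most one rule per (nonterminal, next-terminal) pair. Each input token forces the next rule, so parsing is deterministic.

Unambiguous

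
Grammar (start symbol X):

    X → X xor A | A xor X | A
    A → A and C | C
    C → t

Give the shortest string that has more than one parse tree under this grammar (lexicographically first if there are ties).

t xor t

length 1: no string has ≥2 trees
length 3: t xor t has 2 parse trees

Two derivations of t xor t:
  X ⇒ X xor A ⇒ A xor A ⇒ C xor A ⇒ t xor A ⇒ t xor C ⇒ t xor t
  X ⇒ A xor X ⇒ C xor X ⇒ t xor X ⇒ t xor A ⇒ t xor C ⇒ t xor t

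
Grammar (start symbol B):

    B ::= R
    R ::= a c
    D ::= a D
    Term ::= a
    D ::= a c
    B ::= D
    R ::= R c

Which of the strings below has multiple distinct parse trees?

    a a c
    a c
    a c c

a c

a a c: 1 tree
a c: 2 trees
a c c: 1 tree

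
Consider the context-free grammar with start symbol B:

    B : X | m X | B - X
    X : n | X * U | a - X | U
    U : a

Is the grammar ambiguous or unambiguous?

Ambiguous

Witness: a - a

Derivation 1: B ⇒ X ⇒ a - X ⇒ a - U ⇒ a - a
Derivation 2: B ⇒ B - X ⇒ X - X ⇒ U - X ⇒ a - X ⇒ a - U ⇒ a - a

Two distinct leftmost derivations for the same string.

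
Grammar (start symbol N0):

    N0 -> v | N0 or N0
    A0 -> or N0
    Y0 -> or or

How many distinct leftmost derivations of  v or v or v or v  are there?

Parse trees for v or v or v or v:
  [N0 [N0 v] or [N0 [N0 v] or [N0 [N0 v] or [N0 v]]]]
  [N0 [N0 v] or [N0 [N0 [N0 v] or [N0 v]] or [N0 v]]]
  [N0 [N0 [N0 v] or [N0 v]] or [N0 [N0 v] or [N0 v]]]
  [N0 [N0 [N0 v] or [N0 [N0 v] or [N0 v]]] or [N0 v]]
  [N0 [N0 [N0 [N0 v] or [N0 v]] or [N0 v]] or [N0 v]]

5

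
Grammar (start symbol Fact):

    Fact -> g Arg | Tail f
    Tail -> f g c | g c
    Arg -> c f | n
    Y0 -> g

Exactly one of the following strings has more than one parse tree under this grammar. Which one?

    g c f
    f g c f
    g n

g c f: 2 trees
f g c f: 1 tree
g n: 1 tree

g c f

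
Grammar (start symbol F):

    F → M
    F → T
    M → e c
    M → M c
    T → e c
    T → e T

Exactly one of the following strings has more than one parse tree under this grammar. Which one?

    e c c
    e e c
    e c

e c

e c c: 1 tree
e e c: 1 tree
e c: 2 trees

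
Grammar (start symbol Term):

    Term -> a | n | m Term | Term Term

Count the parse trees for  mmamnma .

12

Parse trees for mmamnma (showing first 6 of 12):
  [Term m [Term m [Term [Term a] [Term m [Term [Term n] [Term m [Term a]]]]]]]
  [Term m [Term m [Term [Term a] [Term [Term m [Term n]] [Term m [Term a]]]]]]
  [Term m [Term m [Term [Term [Term a] [Term m [Term n]]] [Term m [Term a]]]]]
  [Term m [Term [Term m [Term a]] [Term m [Term [Term n] [Term m [Term a]]]]]]
  [Term m [Term [Term m [Term a]] [Term [Term m [Term n]] [Term m [Term a]]]]]
  [Term m [Term [Term m [Term [Term a] [Term m [Term n]]]] [Term m [Term a]]]]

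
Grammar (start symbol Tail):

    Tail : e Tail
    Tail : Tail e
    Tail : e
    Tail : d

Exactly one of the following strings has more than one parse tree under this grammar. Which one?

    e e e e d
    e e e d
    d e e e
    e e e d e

e e e e d: 1 tree
e e e d: 1 tree
d e e e: 1 tree
e e e d e: 4 trees

e e e d e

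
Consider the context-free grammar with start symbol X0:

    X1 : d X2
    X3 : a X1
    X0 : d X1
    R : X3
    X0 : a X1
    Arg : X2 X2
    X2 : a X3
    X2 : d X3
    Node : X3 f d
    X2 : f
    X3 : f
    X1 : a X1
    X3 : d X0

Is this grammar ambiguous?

(Node, R, Arg are unreachable from X0, so their rules don't affect L(X0).) Each reachable nonterminal has at most one production per leading terminal, and all productions are right-linear; the derivation is determined token-by-token.

Unambiguous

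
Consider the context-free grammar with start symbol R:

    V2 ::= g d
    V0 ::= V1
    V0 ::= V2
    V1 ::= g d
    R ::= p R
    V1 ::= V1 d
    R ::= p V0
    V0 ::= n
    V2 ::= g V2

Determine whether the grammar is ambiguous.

Witness: p g d

Derivation 1: R ⇒ p V0 ⇒ p V1 ⇒ p g d
Derivation 2: R ⇒ p V0 ⇒ p V2 ⇒ p g d

Two distinct leftmost derivations for the same string.

Ambiguous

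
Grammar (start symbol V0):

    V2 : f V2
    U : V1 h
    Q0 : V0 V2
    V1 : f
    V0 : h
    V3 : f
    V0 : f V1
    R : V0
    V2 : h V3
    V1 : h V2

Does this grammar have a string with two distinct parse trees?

Only V0, V1, V2, V3 are reachable from V0; ignoring the rest: The reachable rules are right-linear with at most one rule per (nonterminal, next-terminal) pair. Each input token forces the next rule, so parsing is deterministic.

Unambiguous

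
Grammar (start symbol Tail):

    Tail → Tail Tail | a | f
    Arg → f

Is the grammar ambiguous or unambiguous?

Ambiguous

Witness: a a a

Derivation 1: Tail ⇒ Tail Tail ⇒ Tail Tail Tail ⇒ a Tail Tail ⇒ a a Tail ⇒ a a a
Derivation 2: Tail ⇒ Tail Tail ⇒ a Tail ⇒ a Tail Tail ⇒ a a Tail ⇒ a a a

Two distinct leftmost derivations for the same string.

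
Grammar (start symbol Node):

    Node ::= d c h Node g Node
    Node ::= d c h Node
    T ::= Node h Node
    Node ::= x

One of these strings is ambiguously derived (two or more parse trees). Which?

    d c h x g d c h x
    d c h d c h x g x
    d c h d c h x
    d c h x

d c h d c h x g x

d c h x g d c h x: 1 tree
d c h d c h x g x: 2 trees
d c h d c h x: 1 tree
d c h x: 1 tree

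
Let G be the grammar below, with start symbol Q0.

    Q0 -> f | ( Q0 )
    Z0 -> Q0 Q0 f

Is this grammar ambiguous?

Unambiguous

Only Q0 is reachable from Q0; ignoring the rest: Each string is a nest of matched brackets around a single atom. An opening bracket forces the recursive rule; an atom forces the base rule.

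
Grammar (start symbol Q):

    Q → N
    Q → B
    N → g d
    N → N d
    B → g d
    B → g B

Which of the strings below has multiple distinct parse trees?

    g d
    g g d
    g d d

g d: 2 trees
g g d: 1 tree
g d d: 1 tree

g d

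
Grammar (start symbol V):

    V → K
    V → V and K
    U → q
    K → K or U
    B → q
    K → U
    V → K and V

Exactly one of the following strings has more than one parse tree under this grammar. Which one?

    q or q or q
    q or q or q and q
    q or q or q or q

q or q or q: 1 tree
q or q or q and q: 2 trees
q or q or q or q: 1 tree

q or q or q and q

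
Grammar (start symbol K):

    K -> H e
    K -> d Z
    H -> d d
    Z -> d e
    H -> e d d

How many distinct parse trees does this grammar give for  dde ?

2

Parse trees for dde:
  [K [H d d] e]
  [K d [Z d e]]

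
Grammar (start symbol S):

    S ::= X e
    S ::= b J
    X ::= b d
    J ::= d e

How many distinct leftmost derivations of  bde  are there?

2

Parse trees for bde:
  [S [X b d] e]
  [S b [J d e]]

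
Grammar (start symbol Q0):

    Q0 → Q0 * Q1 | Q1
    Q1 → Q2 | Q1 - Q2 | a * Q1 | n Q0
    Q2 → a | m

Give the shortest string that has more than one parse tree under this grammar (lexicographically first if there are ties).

length 1: no string has ≥2 trees
length 2: no string has ≥2 trees
length 3: a * a has 2 parse trees

Two derivations of a * a:
  Q0 ⇒ Q0 * Q1 ⇒ Q1 * Q1 ⇒ Q2 * Q1 ⇒ a * Q1 ⇒ a * Q2 ⇒ a * a
  Q0 ⇒ Q1 ⇒ a * Q1 ⇒ a * Q2 ⇒ a * a

a * a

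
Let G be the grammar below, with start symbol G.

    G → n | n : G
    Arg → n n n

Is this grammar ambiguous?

Unambiguous

Only G is reachable from G; ignoring the rest: Right-recursive list with a separator: after each atom, whether the separator follows determines the rule. One parse per string.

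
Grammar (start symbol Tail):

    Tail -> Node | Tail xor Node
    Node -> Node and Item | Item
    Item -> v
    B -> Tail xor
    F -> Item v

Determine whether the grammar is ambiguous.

Unambiguous

Only Tail, Node, Item are reachable from Tail; ignoring the rest: Tail → Tail xor Node | Node  ;  Node → Node and Item | Item  — a left-associative chain with Item at the bottom. Each string factors uniquely by precedence.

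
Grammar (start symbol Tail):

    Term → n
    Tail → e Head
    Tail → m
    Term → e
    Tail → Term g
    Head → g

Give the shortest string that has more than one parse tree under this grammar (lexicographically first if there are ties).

length 1: no string has ≥2 trees
length 2: e g has 2 parse trees

Two derivations of e g:
  Tail ⇒ e Head ⇒ e g
  Tail ⇒ Term g ⇒ e g

e g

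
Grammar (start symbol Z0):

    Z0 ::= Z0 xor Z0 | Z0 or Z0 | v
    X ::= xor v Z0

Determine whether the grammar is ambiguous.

Ambiguous

Witness: v or v or v

Derivation 1: Z0 ⇒ Z0 or Z0 ⇒ Z0 or Z0 or Z0 ⇒ v or Z0 or Z0 ⇒ v or v or Z0 ⇒ v or v or v
Derivation 2: Z0 ⇒ Z0 or Z0 ⇒ v or Z0 ⇒ v or Z0 or Z0 ⇒ v or v or Z0 ⇒ v or v or v

Two distinct leftmost derivations for the same string.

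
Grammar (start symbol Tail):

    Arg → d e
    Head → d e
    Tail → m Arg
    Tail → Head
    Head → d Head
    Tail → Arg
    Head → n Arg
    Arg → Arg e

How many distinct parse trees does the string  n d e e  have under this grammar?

Parse trees for n d e e:
  [Tail [Head n [Arg [Arg d e] e]]]

1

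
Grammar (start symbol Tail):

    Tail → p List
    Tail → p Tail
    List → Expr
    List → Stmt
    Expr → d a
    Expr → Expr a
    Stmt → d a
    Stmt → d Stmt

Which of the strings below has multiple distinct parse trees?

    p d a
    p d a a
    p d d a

p d a: 2 trees
p d a a: 1 tree
p d d a: 1 tree

p d a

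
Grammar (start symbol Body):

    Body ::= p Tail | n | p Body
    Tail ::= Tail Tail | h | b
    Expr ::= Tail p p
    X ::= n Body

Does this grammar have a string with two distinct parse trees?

Witness: p b b b

Derivation 1: Body ⇒ p Tail ⇒ p Tail Tail ⇒ p Tail Tail Tail ⇒ p b Tail Tail ⇒ p b b Tail ⇒ p b b b
Derivation 2: Body ⇒ p Tail ⇒ p Tail Tail ⇒ p b Tail ⇒ p b Tail Tail ⇒ p b b Tail ⇒ p b b b

Two distinct leftmost derivations for the same string.

Ambiguous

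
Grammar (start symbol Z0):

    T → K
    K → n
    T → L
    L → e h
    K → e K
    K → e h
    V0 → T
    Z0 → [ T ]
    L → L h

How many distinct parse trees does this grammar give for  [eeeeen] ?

1

Parse trees for [eeeeen]:
  [Z0 [ [T [K e [K e [K e [K e [K e [K n]]]]]]] ]]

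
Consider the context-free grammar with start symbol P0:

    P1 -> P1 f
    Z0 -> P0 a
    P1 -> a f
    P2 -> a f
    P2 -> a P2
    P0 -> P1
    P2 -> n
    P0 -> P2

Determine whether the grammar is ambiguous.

Witness: a f

Derivation 1: P0 ⇒ P1 ⇒ a f
Derivation 2: P0 ⇒ P2 ⇒ a f

Two distinct leftmost derivations for the same string.

Ambiguous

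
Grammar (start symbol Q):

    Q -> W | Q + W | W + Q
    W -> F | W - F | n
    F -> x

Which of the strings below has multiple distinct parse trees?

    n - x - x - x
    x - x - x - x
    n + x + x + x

n - x - x - x: 1 tree
x - x - x - x: 1 tree
n + x + x + x: 8 trees

n + x + x + x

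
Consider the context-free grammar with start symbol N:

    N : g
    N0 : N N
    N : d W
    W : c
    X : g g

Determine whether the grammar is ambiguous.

(X, N0 are unreachable from N, so their rules don't affect L(N).) Each reachable nonterminal has at most one production per leading terminal, and all productions are right-linear; the derivation is determined token-by-token.

Unambiguous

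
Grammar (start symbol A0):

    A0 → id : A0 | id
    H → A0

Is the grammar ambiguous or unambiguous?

Unambiguous

Only A0 is reachable from A0; ignoring the rest: Right-recursive list with a separator: after each atom, whether the separator follows determines the rule. One parse per string.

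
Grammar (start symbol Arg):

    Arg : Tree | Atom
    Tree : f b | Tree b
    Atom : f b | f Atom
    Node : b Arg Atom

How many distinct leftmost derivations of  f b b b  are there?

Parse trees for f b b b:
  [Arg [Tree [Tree [Tree f b] b] b]]

1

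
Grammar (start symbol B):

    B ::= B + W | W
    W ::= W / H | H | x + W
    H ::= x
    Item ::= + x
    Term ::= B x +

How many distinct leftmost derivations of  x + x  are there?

2

Parse trees for x + x:
  [B [B [W [H x]]] + [W [H x]]]
  [B [W x + [W [H x]]]]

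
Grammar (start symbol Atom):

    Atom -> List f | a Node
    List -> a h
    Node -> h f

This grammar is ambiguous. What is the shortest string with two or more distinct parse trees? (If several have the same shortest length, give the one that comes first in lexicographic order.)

a h f

length 3: a h f has 2 parse trees

Two derivations of a h f:
  Atom ⇒ List f ⇒ a h f
  Atom ⇒ a Node ⇒ a h f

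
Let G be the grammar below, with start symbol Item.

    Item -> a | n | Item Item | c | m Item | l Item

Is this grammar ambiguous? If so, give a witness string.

Witness: a a a

Derivation 1: Item ⇒ Item Item ⇒ a Item ⇒ a Item Item ⇒ a a Item ⇒ a a a
Derivation 2: Item ⇒ Item Item ⇒ Item Item Item ⇒ a Item Item ⇒ a a Item ⇒ a a a

Two distinct leftmost derivations for the same string.

Ambiguous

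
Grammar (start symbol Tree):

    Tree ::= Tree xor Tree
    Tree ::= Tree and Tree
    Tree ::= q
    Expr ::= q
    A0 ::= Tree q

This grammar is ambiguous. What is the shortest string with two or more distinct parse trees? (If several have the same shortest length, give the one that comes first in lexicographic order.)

length 1: no string has ≥2 trees
length 3: no string has ≥2 trees
length 5: q and q and q has 2 parse trees

Two derivations of q and q and q:
  Tree ⇒ Tree and Tree ⇒ Tree and Tree and Tree ⇒ q and Tree and Tree ⇒ q and q and Tree ⇒ q and q and q
  Tree ⇒ Tree and Tree ⇒ q and Tree ⇒ q and Tree and Tree ⇒ q and q and Tree ⇒ q and q and q

q and q and q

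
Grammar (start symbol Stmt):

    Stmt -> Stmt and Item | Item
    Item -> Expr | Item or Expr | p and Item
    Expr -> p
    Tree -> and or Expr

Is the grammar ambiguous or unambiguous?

Witness: p and p

Derivation 1: Stmt ⇒ Stmt and Item ⇒ Item and Item ⇒ Expr and Item ⇒ p and Item ⇒ p and Expr ⇒ p and p
Derivation 2: Stmt ⇒ Item ⇒ p and Item ⇒ p and Expr ⇒ p and p

Two distinct leftmost derivations for the same string.

Ambiguous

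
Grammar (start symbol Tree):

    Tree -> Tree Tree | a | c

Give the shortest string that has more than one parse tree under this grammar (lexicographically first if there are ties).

a a a

length 1: no string has ≥2 trees
length 2: no string has ≥2 trees
length 3: a a a has 2 parse trees

Two derivations of a a a:
  Tree ⇒ Tree Tree ⇒ Tree Tree Tree ⇒ a Tree Tree ⇒ a a Tree ⇒ a a a
  Tree ⇒ Tree Tree ⇒ a Tree ⇒ a Tree Tree ⇒ a a Tree ⇒ a a a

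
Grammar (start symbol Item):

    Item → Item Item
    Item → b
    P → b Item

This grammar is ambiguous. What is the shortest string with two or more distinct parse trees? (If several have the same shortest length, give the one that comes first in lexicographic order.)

b b b

length 1: no string has ≥2 trees
length 2: no string has ≥2 trees
length 3: b b b has 2 parse trees

Two derivations of b b b:
  Item ⇒ Item Item ⇒ Item Item Item ⇒ b Item Item ⇒ b b Item ⇒ b b b
  Item ⇒ Item Item ⇒ b Item ⇒ b Item Item ⇒ b b Item ⇒ b b b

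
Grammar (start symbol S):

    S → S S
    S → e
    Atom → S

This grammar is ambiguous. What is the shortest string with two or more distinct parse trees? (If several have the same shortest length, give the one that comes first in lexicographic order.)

e e e

length 1: no string has ≥2 trees
length 2: no string has ≥2 trees
length 3: e e e has 2 parse trees

Two derivations of e e e:
  S ⇒ S S ⇒ S S S ⇒ e S S ⇒ e e S ⇒ e e e
  S ⇒ S S ⇒ e S ⇒ e S S ⇒ e e S ⇒ e e e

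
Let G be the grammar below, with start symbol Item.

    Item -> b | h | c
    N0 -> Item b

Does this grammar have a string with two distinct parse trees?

Unambiguous

(N0 is unreachable from Item, so its rules don't affect L(Item).) Each reachable nonterminal has at most one production per leading terminal, and all productions are right-linear; the derivation is determined token-by-token.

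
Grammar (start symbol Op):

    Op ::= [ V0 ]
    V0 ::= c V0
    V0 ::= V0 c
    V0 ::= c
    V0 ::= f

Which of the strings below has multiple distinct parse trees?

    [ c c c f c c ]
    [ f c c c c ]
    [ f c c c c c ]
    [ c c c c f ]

[ c c c f c c ]: 10 trees
[ f c c c c ]: 1 tree
[ f c c c c c ]: 1 tree
[ c c c c f ]: 1 tree

[ c c c f c c ]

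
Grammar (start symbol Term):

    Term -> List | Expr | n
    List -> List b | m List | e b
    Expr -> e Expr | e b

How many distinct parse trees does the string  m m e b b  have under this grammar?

Parse trees for m m e b b:
  [Term [List [List m [List m [List e b]]] b]]
  [Term [List m [List [List m [List e b]] b]]]
  [Term [List m [List m [List [List e b] b]]]]

3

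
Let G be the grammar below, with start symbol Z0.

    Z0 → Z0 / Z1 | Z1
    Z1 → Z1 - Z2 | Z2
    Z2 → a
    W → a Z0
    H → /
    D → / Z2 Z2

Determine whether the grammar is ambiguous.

Unambiguous

(W, H, D are unreachable from Z0, so their rules don't affect L(Z0).) Z0 → Z0 / Z1 | Z1  ;  Z1 → Z1 - Z2 | Z2  — a left-associative chain with Z2 at the bottom. Each string factors uniquely by precedence.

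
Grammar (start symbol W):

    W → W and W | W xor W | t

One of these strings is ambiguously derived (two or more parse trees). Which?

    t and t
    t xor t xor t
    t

t and t: 1 tree
t xor t xor t: 2 trees
t: 1 tree

t xor t xor t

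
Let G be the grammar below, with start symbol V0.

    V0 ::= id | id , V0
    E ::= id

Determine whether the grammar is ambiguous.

Unambiguous

(E is unreachable from V0, so its rules don't affect L(V0).) The reachable grammar is A → atom sep A | atom. Each atom is followed by either the separator (recurse) or end-of-string (stop) — no choice point.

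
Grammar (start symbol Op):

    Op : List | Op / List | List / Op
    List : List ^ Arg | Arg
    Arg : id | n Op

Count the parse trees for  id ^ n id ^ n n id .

2

Parse trees for id ^ n id ^ n n id:
  [Op [List [List [Arg id]] ^ [Arg n [Op [List [List [Arg id]] ^ [Arg n [Op [List [Arg n [Op [List [Arg id]]]]]]]]]]]]
  [Op [List [List [List [Arg id]] ^ [Arg n [Op [List [Arg id]]]]] ^ [Arg n [Op [List [Arg n [Op [List [Arg id]]]]]]]]]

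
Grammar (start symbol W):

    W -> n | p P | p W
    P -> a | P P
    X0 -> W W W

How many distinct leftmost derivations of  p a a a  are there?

2

Parse trees for p a a a:
  [W p [P [P a] [P [P a] [P a]]]]
  [W p [P [P [P a] [P a]] [P a]]]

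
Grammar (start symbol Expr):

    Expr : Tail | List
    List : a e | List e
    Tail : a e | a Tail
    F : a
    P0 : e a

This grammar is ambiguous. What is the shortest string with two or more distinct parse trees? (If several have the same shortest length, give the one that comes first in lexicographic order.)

a e

length 2: a e has 2 parse trees

Two derivations of a e:
  Expr ⇒ Tail ⇒ a e
  Expr ⇒ List ⇒ a e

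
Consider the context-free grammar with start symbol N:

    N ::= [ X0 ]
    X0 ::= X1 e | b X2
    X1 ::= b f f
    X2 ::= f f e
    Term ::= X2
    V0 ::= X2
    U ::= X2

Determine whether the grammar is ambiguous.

Witness: [ b f f e ]

Derivation 1: N ⇒ [ X0 ] ⇒ [ X1 e ] ⇒ [ b f f e ]
Derivation 2: N ⇒ [ X0 ] ⇒ [ b X2 ] ⇒ [ b f f e ]

Two distinct leftmost derivations for the same string.

Ambiguous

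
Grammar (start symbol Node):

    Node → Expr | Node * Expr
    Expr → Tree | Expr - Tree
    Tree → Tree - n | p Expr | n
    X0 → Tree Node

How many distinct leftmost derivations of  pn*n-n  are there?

Parse trees for pn*n-n:
  [Node [Node [Expr [Tree p [Expr [Tree n]]]]] * [Expr [Tree [Tree n] - n]]]
  [Node [Node [Expr [Tree p [Expr [Tree n]]]]] * [Expr [Expr [Tree n]] - [Tree n]]]

2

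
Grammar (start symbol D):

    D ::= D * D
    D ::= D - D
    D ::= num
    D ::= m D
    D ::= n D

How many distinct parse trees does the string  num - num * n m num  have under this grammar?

Parse trees for num - num * n m num:
  [D [D [D num] - [D num]] * [D n [D m [D num]]]]
  [D [D num] - [D [D num] * [D n [D m [D num]]]]]

2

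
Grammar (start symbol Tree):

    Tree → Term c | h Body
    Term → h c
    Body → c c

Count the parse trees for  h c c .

Parse trees for h c c:
  [Tree [Term h c] c]
  [Tree h [Body c c]]

2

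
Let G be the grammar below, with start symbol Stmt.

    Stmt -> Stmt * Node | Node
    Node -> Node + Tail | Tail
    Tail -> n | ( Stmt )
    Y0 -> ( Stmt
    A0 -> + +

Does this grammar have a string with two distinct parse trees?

(Y0, A0 are unreachable from Stmt, so their rules don't affect L(Stmt).) Stmt → Stmt * Node | Node  ;  Node → Node + Tail | Tail  — a left-associative chain with Tail at the bottom. Each string factors uniquely by precedence.

Unambiguous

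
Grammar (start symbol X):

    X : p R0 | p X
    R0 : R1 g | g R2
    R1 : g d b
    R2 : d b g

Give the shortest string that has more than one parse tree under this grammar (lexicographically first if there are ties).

p g d b g

length 5: p g d b g has 2 parse trees

Two derivations of p g d b g:
  X ⇒ p R0 ⇒ p R1 g ⇒ p g d b g
  X ⇒ p R0 ⇒ p g R2 ⇒ p g d b g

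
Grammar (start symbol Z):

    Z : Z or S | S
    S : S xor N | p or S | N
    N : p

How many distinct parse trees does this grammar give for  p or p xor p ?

Parse trees for p or p xor p:
  [Z [Z [S [N p]]] or [S [S [N p]] xor [N p]]]
  [Z [S [S p or [S [N p]]] xor [N p]]]
  [Z [S p or [S [S [N p]] xor [N p]]]]

3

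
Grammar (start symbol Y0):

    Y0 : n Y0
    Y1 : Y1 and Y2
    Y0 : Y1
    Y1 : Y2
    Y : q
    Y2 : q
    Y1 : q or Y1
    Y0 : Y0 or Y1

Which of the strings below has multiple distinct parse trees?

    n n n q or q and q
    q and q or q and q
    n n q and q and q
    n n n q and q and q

n n n q or q and q

n n n q or q and q: 6 trees
q and q or q and q: 1 tree
n n q and q and q: 1 tree
n n n q and q and q: 1 tree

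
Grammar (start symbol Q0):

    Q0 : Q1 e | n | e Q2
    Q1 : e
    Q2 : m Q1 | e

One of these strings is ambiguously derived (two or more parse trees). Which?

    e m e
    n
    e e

e e

e m e: 1 tree
n: 1 tree
e e: 2 trees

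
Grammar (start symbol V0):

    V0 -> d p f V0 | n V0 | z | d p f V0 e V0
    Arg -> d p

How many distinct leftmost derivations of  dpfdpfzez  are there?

Parse trees for dpfdpfzez:
  [V0 d p f [V0 d p f [V0 z] e [V0 z]]]
  [V0 d p f [V0 d p f [V0 z]] e [V0 z]]

2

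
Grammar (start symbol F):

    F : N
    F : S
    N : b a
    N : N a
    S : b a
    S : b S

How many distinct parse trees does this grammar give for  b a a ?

1

Parse trees for b a a:
  [F [N [N b a] a]]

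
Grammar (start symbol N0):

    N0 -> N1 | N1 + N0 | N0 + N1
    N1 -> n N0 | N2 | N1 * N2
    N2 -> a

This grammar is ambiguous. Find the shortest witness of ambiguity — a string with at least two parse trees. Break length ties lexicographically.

a + a

length 1: no string has ≥2 trees
length 2: no string has ≥2 trees
length 3: a + a has 2 parse trees

Two derivations of a + a:
  N0 ⇒ N1 + N0 ⇒ N2 + N0 ⇒ a + N0 ⇒ a + N1 ⇒ a + N2 ⇒ a + a
  N0 ⇒ N0 + N1 ⇒ N1 + N1 ⇒ N2 + N1 ⇒ a + N1 ⇒ a + N2 ⇒ a + a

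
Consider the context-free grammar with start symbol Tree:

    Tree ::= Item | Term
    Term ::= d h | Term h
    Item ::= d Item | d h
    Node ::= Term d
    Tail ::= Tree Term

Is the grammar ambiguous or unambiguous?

Ambiguous

Witness: d h

Derivation 1: Tree ⇒ Item ⇒ d h
Derivation 2: Tree ⇒ Term ⇒ d h

Two distinct leftmost derivations for the same string.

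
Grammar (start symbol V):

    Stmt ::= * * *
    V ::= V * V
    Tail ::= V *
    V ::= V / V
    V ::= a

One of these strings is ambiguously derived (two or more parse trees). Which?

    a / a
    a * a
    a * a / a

a / a: 1 tree
a * a: 1 tree
a * a / a: 2 trees

a * a / a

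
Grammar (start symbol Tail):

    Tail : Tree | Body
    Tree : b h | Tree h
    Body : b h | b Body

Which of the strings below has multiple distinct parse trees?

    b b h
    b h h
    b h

b h

b b h: 1 tree
b h h: 1 tree
b h: 2 trees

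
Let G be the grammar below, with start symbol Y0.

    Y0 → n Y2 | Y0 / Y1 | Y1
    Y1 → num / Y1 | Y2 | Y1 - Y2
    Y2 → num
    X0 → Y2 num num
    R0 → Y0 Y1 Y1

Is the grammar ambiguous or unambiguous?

Witness: num / num

Derivation 1: Y0 ⇒ Y0 / Y1 ⇒ Y1 / Y1 ⇒ Y2 / Y1 ⇒ num / Y1 ⇒ num / Y2 ⇒ num / num
Derivation 2: Y0 ⇒ Y1 ⇒ num / Y1 ⇒ num / Y2 ⇒ num / num

Two distinct leftmost derivations for the same string.

Ambiguous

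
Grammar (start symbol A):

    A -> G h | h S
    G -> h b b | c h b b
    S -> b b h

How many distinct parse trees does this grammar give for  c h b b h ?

1

Parse trees for c h b b h:
  [A [G c h b b] h]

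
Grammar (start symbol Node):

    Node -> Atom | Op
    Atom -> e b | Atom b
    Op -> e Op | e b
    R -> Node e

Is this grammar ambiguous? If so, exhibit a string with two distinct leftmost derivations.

Ambiguous

Witness: e b

Derivation 1: Node ⇒ Atom ⇒ e b
Derivation 2: Node ⇒ Op ⇒ e b

Two distinct leftmost derivations for the same string.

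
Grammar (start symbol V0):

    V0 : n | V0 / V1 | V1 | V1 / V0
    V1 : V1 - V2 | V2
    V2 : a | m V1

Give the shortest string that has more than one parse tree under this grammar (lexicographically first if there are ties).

length 1: no string has ≥2 trees
length 2: no string has ≥2 trees
length 3: a / a has 2 parse trees

Two derivations of a / a:
  V0 ⇒ V0 / V1 ⇒ V1 / V1 ⇒ V2 / V1 ⇒ a / V1 ⇒ a / V2 ⇒ a / a
  V0 ⇒ V1 / V0 ⇒ V2 / V0 ⇒ a / V0 ⇒ a / V1 ⇒ a / V2 ⇒ a / a

a / a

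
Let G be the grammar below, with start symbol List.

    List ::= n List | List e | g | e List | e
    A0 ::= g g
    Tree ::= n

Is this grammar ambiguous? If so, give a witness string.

Witness: e e

Derivation 1: List ⇒ List e ⇒ e e
Derivation 2: List ⇒ e List ⇒ e e

Two distinct leftmost derivations for the same string.

Ambiguous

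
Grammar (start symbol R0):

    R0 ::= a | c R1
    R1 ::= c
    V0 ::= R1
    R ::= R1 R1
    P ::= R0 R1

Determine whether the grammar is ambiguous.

Only R0, R1 are reachable from R0; ignoring the rest: Each reachable nonterminal has at most one production per leading terminal, and all productions are right-linear; the derivation is determined token-by-token.

Unambiguous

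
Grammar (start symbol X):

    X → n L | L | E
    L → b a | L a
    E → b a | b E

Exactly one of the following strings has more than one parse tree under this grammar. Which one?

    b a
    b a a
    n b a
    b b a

b a: 2 trees
b a a: 1 tree
n b a: 1 tree
b b a: 1 tree

b a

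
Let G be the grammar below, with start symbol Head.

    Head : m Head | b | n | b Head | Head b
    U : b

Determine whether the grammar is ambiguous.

Witness: b b

Derivation 1: Head ⇒ b Head ⇒ b b
Derivation 2: Head ⇒ Head b ⇒ b b

Two distinct leftmost derivations for the same string.

Ambiguous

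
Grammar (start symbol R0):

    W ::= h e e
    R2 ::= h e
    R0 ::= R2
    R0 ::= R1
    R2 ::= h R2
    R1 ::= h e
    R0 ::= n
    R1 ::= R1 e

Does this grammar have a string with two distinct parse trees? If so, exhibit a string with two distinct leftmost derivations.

Ambiguous

Witness: h e

Derivation 1: R0 ⇒ R2 ⇒ h e
Derivation 2: R0 ⇒ R1 ⇒ h e

Two distinct leftmost derivations for the same string.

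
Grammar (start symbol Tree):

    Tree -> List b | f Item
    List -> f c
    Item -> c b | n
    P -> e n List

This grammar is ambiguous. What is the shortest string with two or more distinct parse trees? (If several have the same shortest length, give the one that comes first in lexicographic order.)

length 2: no string has ≥2 trees
length 3: f c b has 2 parse trees

Two derivations of f c b:
  Tree ⇒ List b ⇒ f c b
  Tree ⇒ f Item ⇒ f c b

f c b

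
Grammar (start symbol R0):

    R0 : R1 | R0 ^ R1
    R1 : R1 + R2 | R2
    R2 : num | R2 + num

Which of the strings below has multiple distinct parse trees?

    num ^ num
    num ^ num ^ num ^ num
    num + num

num ^ num: 1 tree
num ^ num ^ num ^ num: 1 tree
num + num: 2 trees

num + num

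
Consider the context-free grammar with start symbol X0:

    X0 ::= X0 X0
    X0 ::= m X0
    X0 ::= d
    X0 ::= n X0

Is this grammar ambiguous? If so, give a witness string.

Ambiguous

Witness: d d d

Derivation 1: X0 ⇒ X0 X0 ⇒ X0 X0 X0 ⇒ d X0 X0 ⇒ d d X0 ⇒ d d d
Derivation 2: X0 ⇒ X0 X0 ⇒ d X0 ⇒ d X0 X0 ⇒ d d X0 ⇒ d d d

Two distinct leftmost derivations for the same string.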